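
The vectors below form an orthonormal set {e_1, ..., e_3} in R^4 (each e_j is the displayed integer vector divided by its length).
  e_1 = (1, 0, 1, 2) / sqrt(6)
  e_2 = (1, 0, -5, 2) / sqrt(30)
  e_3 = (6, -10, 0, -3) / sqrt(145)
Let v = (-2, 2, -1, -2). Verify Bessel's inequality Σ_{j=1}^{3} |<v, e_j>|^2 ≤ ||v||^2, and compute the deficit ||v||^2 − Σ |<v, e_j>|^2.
Σ |<v, e_j>|^2 = 373/29; ||v||^2 = 13; deficit = 4/29

Write each e_j = u_j / sqrt(<u_j, u_j>) where u_j is the displayed integer vector. Then <v, e_j> = <v, u_j> / sqrt(<u_j, u_j>), so |<v, e_j>|^2 = <v, u_j>^2 / <u_j, u_j>.
Coefficients: <v, e_1> = -7/sqrt(6), <v, e_2> = -1/sqrt(30), <v, e_3> = -26/sqrt(145).
Square and sum: Σ |<v, e_j>|^2 = 373/29.
Compute ||v||^2 = v·v = 13.
Deficit = 13 − 373/29 = 4/29 ≥ 0, confirming Bessel's inequality. (The deficit equals ||v − Σ <v,e_j> e_j||^2, the squared distance from v to span{e_j}.)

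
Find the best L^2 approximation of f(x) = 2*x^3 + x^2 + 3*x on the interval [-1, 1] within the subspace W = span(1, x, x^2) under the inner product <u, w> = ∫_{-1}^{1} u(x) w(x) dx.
g(x) = x^2 + 21*x/5

The best approximation g ∈ W is the orthogonal projection of f onto W. Writing g = a_0 + a_1 x + a_2 x^2, the coefficients solve the normal equations G · a = b where
  G_{ij} = <φ_i, φ_j> and b_i = <f, φ_i>, with φ_0 = 1, φ_1 = x, φ_2 = x^2.
G =
  [2, 0, 2/3]
  [0, 2/3, 0]
  [2/3, 0, 2/5],
b = (2/3, 14/5, 2/5).
Solving gives a_0 = 0, a_1 = 21/5, a_2 = 1, so
  g(x) = x^2 + 21*x/5.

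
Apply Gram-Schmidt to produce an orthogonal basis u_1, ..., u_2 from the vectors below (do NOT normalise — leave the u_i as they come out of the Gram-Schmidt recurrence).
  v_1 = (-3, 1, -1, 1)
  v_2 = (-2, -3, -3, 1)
Orthogonal basis:
  u_1 = (-3, 1, -1, 1)
  u_2 = (-1/4, -43/12, -29/12, 5/12)

Apply the Gram-Schmidt recurrence
  u_1 = v_1
  u_i = v_i − Σ_{j<i} ((v_i · u_j) / (u_j · u_j)) · u_j.

Step by step this gives:
  u_1 = (-3, 1, -1, 1)
  u_2 = (-1/4, -43/12, -29/12, 5/12)

Orthogonality check:
  u_2 · u_1 = 0 (should be 0)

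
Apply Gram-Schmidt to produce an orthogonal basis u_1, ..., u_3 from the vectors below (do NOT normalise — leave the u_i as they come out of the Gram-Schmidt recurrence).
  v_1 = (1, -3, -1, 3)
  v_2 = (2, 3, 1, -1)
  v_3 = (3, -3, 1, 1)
Orthogonal basis:
  u_1 = (1, -3, -1, 3)
  u_2 = (51/20, 27/20, 9/20, 13/20)
  u_3 = (172/179, -288/179, 262/179, -258/179)

Apply the Gram-Schmidt recurrence
  u_1 = v_1
  u_i = v_i − Σ_{j<i} ((v_i · u_j) / (u_j · u_j)) · u_j.

Step by step this gives:
  u_1 = (1, -3, -1, 3)
  u_2 = (51/20, 27/20, 9/20, 13/20)
  u_3 = (172/179, -288/179, 262/179, -258/179)

Orthogonality check:
  u_2 · u_1 = 0 (should be 0)
  u_3 · u_1 = 0 (should be 0)
  u_3 · u_2 = 0 (should be 0)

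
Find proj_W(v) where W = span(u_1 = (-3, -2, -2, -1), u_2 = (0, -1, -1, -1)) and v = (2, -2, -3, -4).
proj_W(v) = (63/29, -80/29, -80/29, -101/29)

Set up U = [u_1 | ... | u_2] ∈ R^(4×2). The projector onto W = col(U) is P = U (U^T U)^(-1) U^T.
Compute U^T U =
  [18, 5]
  [5, 3],
and U^T v = (8, 9).
Solve U^T U · c = U^T v for the coefficients: c = (-21/29, 122/29). The projection is proj_W(v) = U c.
Check: (v - proj_W(v)) · u_1 = 0  (should be 0).
Check: (v - proj_W(v)) · u_2 = 0  (should be 0).
Result: proj_W(v) = (63/29, -80/29, -80/29, -101/29).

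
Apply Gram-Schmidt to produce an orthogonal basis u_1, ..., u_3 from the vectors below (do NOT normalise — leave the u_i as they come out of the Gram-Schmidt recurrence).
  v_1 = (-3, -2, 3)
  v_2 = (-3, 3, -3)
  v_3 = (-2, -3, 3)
Orthogonal basis:
  u_1 = (-3, -2, 3)
  u_2 = (-42/11, 27/11, -24/11)
  u_3 = (-5/62, -15/31, -25/62)

Apply the Gram-Schmidt recurrence
  u_1 = v_1
  u_i = v_i − Σ_{j<i} ((v_i · u_j) / (u_j · u_j)) · u_j.

Step by step this gives:
  u_1 = (-3, -2, 3)
  u_2 = (-42/11, 27/11, -24/11)
  u_3 = (-5/62, -15/31, -25/62)

Orthogonality check:
  u_2 · u_1 = 0 (should be 0)
  u_3 · u_1 = 0 (should be 0)
  u_3 · u_2 = 0 (should be 0)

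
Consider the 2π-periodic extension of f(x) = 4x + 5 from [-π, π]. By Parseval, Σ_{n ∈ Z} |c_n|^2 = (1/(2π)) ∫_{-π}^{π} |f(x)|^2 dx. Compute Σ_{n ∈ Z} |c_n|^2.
Σ |c_n|^2 = 16π^2/3 + 25

Expand and integrate term by term over [-π, π]:
  ∫ (4x)^2 dx = 16·(2π^3/3); ∫ 2·4·(5)·x dx = 0 (odd integrand); ∫ 5^2 dx = 25·2π.
So (1/(2π)) ∫_{-π}^{π} (4x + 5)^2 dx = 16π^2/3 + 25 = 16π^2/3 + 25.
Parseval ⇒ Σ |c_n|^2 = 16π^2/3 + 25.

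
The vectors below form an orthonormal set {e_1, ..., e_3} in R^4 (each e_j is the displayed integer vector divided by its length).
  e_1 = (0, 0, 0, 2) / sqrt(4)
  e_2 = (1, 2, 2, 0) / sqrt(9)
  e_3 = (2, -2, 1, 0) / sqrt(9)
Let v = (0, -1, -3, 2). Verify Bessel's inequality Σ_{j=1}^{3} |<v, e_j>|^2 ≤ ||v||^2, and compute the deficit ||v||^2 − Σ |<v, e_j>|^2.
Σ |<v, e_j>|^2 = 101/9; ||v||^2 = 14; deficit = 25/9

Write each e_j = u_j / sqrt(<u_j, u_j>) where u_j is the displayed integer vector. Then <v, e_j> = <v, u_j> / sqrt(<u_j, u_j>), so |<v, e_j>|^2 = <v, u_j>^2 / <u_j, u_j>.
Coefficients: <v, e_1> = 4/sqrt(4), <v, e_2> = -8/sqrt(9), <v, e_3> = -1/sqrt(9).
Square and sum: Σ |<v, e_j>|^2 = 101/9.
Compute ||v||^2 = v·v = 14.
Deficit = 14 − 101/9 = 25/9 ≥ 0, confirming Bessel's inequality. (The deficit equals ||v − Σ <v,e_j> e_j||^2, the squared distance from v to span{e_j}.)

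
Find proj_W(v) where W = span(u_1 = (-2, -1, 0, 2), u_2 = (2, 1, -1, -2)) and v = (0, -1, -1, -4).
proj_W(v) = (14/9, 7/9, -1, -14/9)

Set up U = [u_1 | ... | u_2] ∈ R^(4×2). The projector onto W = col(U) is P = U (U^T U)^(-1) U^T.
Compute U^T U =
  [9, -9]
  [-9, 10],
and U^T v = (-7, 8).
Solve U^T U · c = U^T v for the coefficients: c = (2/9, 1). The projection is proj_W(v) = U c.
Check: (v - proj_W(v)) · u_1 = 0  (should be 0).
Check: (v - proj_W(v)) · u_2 = 0  (should be 0).
Result: proj_W(v) = (14/9, 7/9, -1, -14/9).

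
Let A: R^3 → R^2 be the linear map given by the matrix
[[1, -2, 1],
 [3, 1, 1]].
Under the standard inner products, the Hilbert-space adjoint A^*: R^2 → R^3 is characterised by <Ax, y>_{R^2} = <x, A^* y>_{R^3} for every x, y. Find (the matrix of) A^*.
A^* = A^T =
[[1, 3],
 [-2, 1],
 [1, 1]]

For real matrices with standard dot products, the defining identity <Ax, y> = <x, A^* y> gives (Ax)^T y = x^T (A^*) y, i.e. x^T A^T y = x^T (A^*) y. Since this holds for all x, y, we must have A^* = A^T. Therefore
A^* =
[[1, 3],
 [-2, 1],
 [1, 1]].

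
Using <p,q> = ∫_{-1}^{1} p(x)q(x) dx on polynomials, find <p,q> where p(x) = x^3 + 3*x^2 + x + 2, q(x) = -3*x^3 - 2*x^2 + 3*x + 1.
<p,q> = 218/105

Expand the product: p(x)·q(x) = -3*x^6 - 11*x^5 - 6*x^4 + 2*x^3 + 2*x^2 + 7*x + 2.
∫_{-1}^{1} of each monomial x^k gives [2/(k+1) if k even, 0 if k odd]. Integrating term-by-term (or equivalently evaluating the antiderivative F(x) = -3*x^7/7 - 11*x^6/6 - 6*x^5/5 + x^4/2 + 2*x^3/3 + 7*x^2/2 + 2*x at the endpoints):
  F(1) − F(−1) = 673/210 − (79/70) = 218/105.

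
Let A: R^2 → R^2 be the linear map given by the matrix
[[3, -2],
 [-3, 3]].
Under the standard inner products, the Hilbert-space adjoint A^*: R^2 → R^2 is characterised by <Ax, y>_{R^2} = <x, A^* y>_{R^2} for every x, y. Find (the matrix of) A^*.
A^* = A^T =
[[3, -3],
 [-2, 3]]

For real matrices with standard dot products, the defining identity <Ax, y> = <x, A^* y> gives (Ax)^T y = x^T (A^*) y, i.e. x^T A^T y = x^T (A^*) y. Since this holds for all x, y, we must have A^* = A^T. Therefore
A^* =
[[3, -3],
 [-2, 3]].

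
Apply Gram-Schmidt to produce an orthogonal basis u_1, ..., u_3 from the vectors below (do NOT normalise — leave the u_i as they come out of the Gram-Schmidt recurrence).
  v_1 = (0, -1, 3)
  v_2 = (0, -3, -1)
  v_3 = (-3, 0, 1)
Orthogonal basis:
  u_1 = (0, -1, 3)
  u_2 = (0, -3, -1)
  u_3 = (-3, 0, 0)

Apply the Gram-Schmidt recurrence
  u_1 = v_1
  u_i = v_i − Σ_{j<i} ((v_i · u_j) / (u_j · u_j)) · u_j.

Step by step this gives:
  u_1 = (0, -1, 3)
  u_2 = (0, -3, -1)
  u_3 = (-3, 0, 0)

Orthogonality check:
  u_2 · u_1 = 0 (should be 0)
  u_3 · u_1 = 0 (should be 0)
  u_3 · u_2 = 0 (should be 0)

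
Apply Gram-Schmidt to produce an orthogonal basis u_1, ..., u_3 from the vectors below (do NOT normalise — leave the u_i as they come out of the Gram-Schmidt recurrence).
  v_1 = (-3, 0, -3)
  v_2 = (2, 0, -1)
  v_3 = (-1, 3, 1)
Orthogonal basis:
  u_1 = (-3, 0, -3)
  u_2 = (3/2, 0, -3/2)
  u_3 = (0, 3, 0)

Apply the Gram-Schmidt recurrence
  u_1 = v_1
  u_i = v_i − Σ_{j<i} ((v_i · u_j) / (u_j · u_j)) · u_j.

Step by step this gives:
  u_1 = (-3, 0, -3)
  u_2 = (3/2, 0, -3/2)
  u_3 = (0, 3, 0)

Orthogonality check:
  u_2 · u_1 = 0 (should be 0)
  u_3 · u_1 = 0 (should be 0)
  u_3 · u_2 = 0 (should be 0)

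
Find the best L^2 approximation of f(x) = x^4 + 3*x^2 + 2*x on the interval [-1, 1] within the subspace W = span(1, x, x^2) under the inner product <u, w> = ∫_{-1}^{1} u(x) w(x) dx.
g(x) = 27*x^2/7 + 2*x - 3/35

The best approximation g ∈ W is the orthogonal projection of f onto W. Writing g = a_0 + a_1 x + a_2 x^2, the coefficients solve the normal equations G · a = b where
  G_{ij} = <φ_i, φ_j> and b_i = <f, φ_i>, with φ_0 = 1, φ_1 = x, φ_2 = x^2.
G =
  [2, 0, 2/3]
  [0, 2/3, 0]
  [2/3, 0, 2/5],
b = (12/5, 4/3, 52/35).
Solving gives a_0 = -3/35, a_1 = 2, a_2 = 27/7, so
  g(x) = 27*x^2/7 + 2*x - 3/35.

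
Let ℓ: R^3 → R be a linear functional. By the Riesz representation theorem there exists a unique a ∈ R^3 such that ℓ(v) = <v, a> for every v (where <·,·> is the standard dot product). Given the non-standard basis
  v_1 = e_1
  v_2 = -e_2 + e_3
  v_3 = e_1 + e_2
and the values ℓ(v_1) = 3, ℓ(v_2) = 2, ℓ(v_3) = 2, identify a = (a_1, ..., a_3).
a = (3, -1, 1)

Write a = (a_1, ..., a_3) in the standard basis. For each basis vector v_i, ℓ(v_i) = <v_i, a> is a linear equation in the a_j's. Collect the n equations into a matrix system V a = ℓ, where row i of V is v_i (expressed in the standard basis). Since V is invertible (lower-triangular with 1s on the diagonal, up to permutation), solve by back-substitution:
  V =
[[1, 0, 0],
 [0, -1, 1],
 [1, 1, 0]]
  V a = (3, 2, 2)
Solving gives a = (3, -1, 1).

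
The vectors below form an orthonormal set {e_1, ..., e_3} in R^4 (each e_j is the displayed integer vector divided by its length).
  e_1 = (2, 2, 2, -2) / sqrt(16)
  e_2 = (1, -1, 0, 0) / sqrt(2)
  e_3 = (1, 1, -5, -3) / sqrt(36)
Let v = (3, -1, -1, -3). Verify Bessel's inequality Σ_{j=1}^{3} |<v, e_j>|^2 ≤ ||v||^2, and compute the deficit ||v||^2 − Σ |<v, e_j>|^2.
Σ |<v, e_j>|^2 = 172/9; ||v||^2 = 20; deficit = 8/9

Write each e_j = u_j / sqrt(<u_j, u_j>) where u_j is the displayed integer vector. Then <v, e_j> = <v, u_j> / sqrt(<u_j, u_j>), so |<v, e_j>|^2 = <v, u_j>^2 / <u_j, u_j>.
Coefficients: <v, e_1> = 8/sqrt(16), <v, e_2> = 4/sqrt(2), <v, e_3> = 16/sqrt(36).
Square and sum: Σ |<v, e_j>|^2 = 172/9.
Compute ||v||^2 = v·v = 20.
Deficit = 20 − 172/9 = 8/9 ≥ 0, confirming Bessel's inequality. (The deficit equals ||v − Σ <v,e_j> e_j||^2, the squared distance from v to span{e_j}.)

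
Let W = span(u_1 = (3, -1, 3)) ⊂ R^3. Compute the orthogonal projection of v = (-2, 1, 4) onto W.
proj_W(v) = (15/19, -5/19, 15/19)

Set up U = [u_1 | ... | u_1] ∈ R^(3×1). The projector onto W = col(U) is P = U (U^T U)^(-1) U^T.
Compute U^T U =
  [19],
and U^T v = (5).
Solve U^T U · c = U^T v for the coefficients: c = (5/19). The projection is proj_W(v) = U c.
Check: (v - proj_W(v)) · u_1 = 0  (should be 0).
Result: proj_W(v) = (15/19, -5/19, 15/19).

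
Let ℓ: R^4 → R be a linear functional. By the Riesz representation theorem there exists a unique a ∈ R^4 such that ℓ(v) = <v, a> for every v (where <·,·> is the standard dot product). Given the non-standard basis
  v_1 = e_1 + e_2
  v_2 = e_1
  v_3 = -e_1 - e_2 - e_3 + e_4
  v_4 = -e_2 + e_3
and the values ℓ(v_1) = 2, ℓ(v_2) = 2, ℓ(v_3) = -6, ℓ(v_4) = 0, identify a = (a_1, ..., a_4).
a = (2, 0, 0, -4)

Write a = (a_1, ..., a_4) in the standard basis. For each basis vector v_i, ℓ(v_i) = <v_i, a> is a linear equation in the a_j's. Collect the n equations into a matrix system V a = ℓ, where row i of V is v_i (expressed in the standard basis). Since V is invertible (lower-triangular with 1s on the diagonal, up to permutation), solve by back-substitution:
  V =
[[1, 1, 0, 0],
 [1, 0, 0, 0],
 [-1, -1, -1, 1],
 [0, -1, 1, 0]]
  V a = (2, 2, -6, 0)
Solving gives a = (2, 0, 0, -4).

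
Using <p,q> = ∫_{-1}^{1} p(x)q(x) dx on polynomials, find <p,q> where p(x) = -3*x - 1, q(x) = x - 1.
<p,q> = 0

Expand the product: p(x)·q(x) = -3*x^2 + 2*x + 1.
∫_{-1}^{1} of each monomial x^k gives [2/(k+1) if k even, 0 if k odd]. Integrating term-by-term (or equivalently evaluating the antiderivative F(x) = -x^3 + x^2 + x at the endpoints):
  F(1) − F(−1) = 1 − (1) = 0.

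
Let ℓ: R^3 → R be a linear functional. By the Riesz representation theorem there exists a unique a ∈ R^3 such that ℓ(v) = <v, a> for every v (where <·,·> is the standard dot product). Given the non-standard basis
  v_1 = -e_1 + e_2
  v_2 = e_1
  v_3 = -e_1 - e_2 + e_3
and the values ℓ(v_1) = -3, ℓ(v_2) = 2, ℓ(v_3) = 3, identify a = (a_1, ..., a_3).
a = (2, -1, 4)

Write a = (a_1, ..., a_3) in the standard basis. For each basis vector v_i, ℓ(v_i) = <v_i, a> is a linear equation in the a_j's. Collect the n equations into a matrix system V a = ℓ, where row i of V is v_i (expressed in the standard basis). Since V is invertible (lower-triangular with 1s on the diagonal, up to permutation), solve by back-substitution:
  V =
[[-1, 1, 0],
 [1, 0, 0],
 [-1, -1, 1]]
  V a = (-3, 2, 3)
Solving gives a = (2, -1, 4).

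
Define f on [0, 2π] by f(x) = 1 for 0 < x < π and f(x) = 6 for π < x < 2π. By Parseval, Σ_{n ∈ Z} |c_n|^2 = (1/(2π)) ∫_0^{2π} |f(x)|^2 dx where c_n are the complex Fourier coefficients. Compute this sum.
Σ |c_n|^2 = 37/2

Parseval equates the L^2 energy of f (normalised by 1/(2π)) with the ℓ^2 sum of its Fourier coefficients: (1/(2π)) ∫_0^{2π} |f|^2 = Σ |c_n|^2.
Compute the left side: (1/(2π)) [∫_0^π 1^2 dx + ∫_π^{2π} 6^2 dx] = (1/(2π)) · (1π + 36π) = (1 + 36)/2 = 37/2.
So Σ_{n ∈ Z} |c_n|^2 = 37/2.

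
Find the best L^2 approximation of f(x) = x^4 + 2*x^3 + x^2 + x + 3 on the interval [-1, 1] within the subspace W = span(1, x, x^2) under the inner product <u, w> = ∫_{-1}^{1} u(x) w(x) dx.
g(x) = 13*x^2/7 + 11*x/5 + 102/35

The best approximation g ∈ W is the orthogonal projection of f onto W. Writing g = a_0 + a_1 x + a_2 x^2, the coefficients solve the normal equations G · a = b where
  G_{ij} = <φ_i, φ_j> and b_i = <f, φ_i>, with φ_0 = 1, φ_1 = x, φ_2 = x^2.
G =
  [2, 0, 2/3]
  [0, 2/3, 0]
  [2/3, 0, 2/5],
b = (106/15, 22/15, 94/35).
Solving gives a_0 = 102/35, a_1 = 11/5, a_2 = 13/7, so
  g(x) = 13*x^2/7 + 11*x/5 + 102/35.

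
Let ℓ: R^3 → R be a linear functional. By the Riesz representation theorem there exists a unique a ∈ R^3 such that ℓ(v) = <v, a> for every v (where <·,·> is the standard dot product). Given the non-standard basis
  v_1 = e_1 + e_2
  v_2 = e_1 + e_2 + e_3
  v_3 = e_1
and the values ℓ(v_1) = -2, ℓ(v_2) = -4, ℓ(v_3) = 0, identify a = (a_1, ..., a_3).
a = (0, -2, -2)

Write a = (a_1, ..., a_3) in the standard basis. For each basis vector v_i, ℓ(v_i) = <v_i, a> is a linear equation in the a_j's. Collect the n equations into a matrix system V a = ℓ, where row i of V is v_i (expressed in the standard basis). Since V is invertible (lower-triangular with 1s on the diagonal, up to permutation), solve by back-substitution:
  V =
[[1, 1, 0],
 [1, 1, 1],
 [1, 0, 0]]
  V a = (-2, -4, 0)
Solving gives a = (0, -2, -2).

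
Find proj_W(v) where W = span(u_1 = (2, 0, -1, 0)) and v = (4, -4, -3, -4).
proj_W(v) = (22/5, 0, -11/5, 0)

Set up U = [u_1 | ... | u_1] ∈ R^(4×1). The projector onto W = col(U) is P = U (U^T U)^(-1) U^T.
Compute U^T U =
  [5],
and U^T v = (11).
Solve U^T U · c = U^T v for the coefficients: c = (11/5). The projection is proj_W(v) = U c.
Check: (v - proj_W(v)) · u_1 = 0  (should be 0).
Result: proj_W(v) = (22/5, 0, -11/5, 0).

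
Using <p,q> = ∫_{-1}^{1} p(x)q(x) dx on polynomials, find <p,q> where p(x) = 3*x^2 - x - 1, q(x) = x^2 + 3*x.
<p,q> = -22/15

Expand the product: p(x)·q(x) = 3*x^4 + 8*x^3 - 4*x^2 - 3*x.
∫_{-1}^{1} of each monomial x^k gives [2/(k+1) if k even, 0 if k odd]. Integrating term-by-term (or equivalently evaluating the antiderivative F(x) = 3*x^5/5 + 2*x^4 - 4*x^3/3 - 3*x^2/2 at the endpoints):
  F(1) − F(−1) = -7/30 − (37/30) = -22/15.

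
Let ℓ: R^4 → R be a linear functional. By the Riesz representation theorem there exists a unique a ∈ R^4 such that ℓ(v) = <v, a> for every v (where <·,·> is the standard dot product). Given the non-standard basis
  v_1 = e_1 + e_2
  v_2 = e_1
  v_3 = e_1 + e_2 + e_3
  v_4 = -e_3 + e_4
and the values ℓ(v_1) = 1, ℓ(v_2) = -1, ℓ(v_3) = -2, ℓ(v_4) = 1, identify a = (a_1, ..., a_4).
a = (-1, 2, -3, -2)

Write a = (a_1, ..., a_4) in the standard basis. For each basis vector v_i, ℓ(v_i) = <v_i, a> is a linear equation in the a_j's. Collect the n equations into a matrix system V a = ℓ, where row i of V is v_i (expressed in the standard basis). Since V is invertible (lower-triangular with 1s on the diagonal, up to permutation), solve by back-substitution:
  V =
[[1, 1, 0, 0],
 [1, 0, 0, 0],
 [1, 1, 1, 0],
 [0, 0, -1, 1]]
  V a = (1, -1, -2, 1)
Solving gives a = (-1, 2, -3, -2).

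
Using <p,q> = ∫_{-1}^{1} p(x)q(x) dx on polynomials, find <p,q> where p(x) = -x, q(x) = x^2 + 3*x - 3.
<p,q> = -2

Expand the product: p(x)·q(x) = -x^3 - 3*x^2 + 3*x.
∫_{-1}^{1} of each monomial x^k gives [2/(k+1) if k even, 0 if k odd]. Integrating term-by-term (or equivalently evaluating the antiderivative F(x) = -x^4/4 - x^3 + 3*x^2/2 at the endpoints):
  F(1) − F(−1) = 1/4 − (9/4) = -2.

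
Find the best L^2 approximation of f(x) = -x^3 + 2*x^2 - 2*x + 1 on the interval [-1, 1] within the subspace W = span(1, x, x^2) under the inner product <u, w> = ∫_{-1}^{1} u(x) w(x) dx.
g(x) = 2*x^2 - 13*x/5 + 1

The best approximation g ∈ W is the orthogonal projection of f onto W. Writing g = a_0 + a_1 x + a_2 x^2, the coefficients solve the normal equations G · a = b where
  G_{ij} = <φ_i, φ_j> and b_i = <f, φ_i>, with φ_0 = 1, φ_1 = x, φ_2 = x^2.
G =
  [2, 0, 2/3]
  [0, 2/3, 0]
  [2/3, 0, 2/5],
b = (10/3, -26/15, 22/15).
Solving gives a_0 = 1, a_1 = -13/5, a_2 = 2, so
  g(x) = 2*x^2 - 13*x/5 + 1.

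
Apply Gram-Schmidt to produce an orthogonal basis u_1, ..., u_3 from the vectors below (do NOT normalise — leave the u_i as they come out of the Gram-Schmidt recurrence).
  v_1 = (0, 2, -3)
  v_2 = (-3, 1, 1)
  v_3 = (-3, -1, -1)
Orthogonal basis:
  u_1 = (0, 2, -3)
  u_2 = (-3, 15/13, 10/13)
  u_3 = (-75/71, -135/71, -90/71)

Apply the Gram-Schmidt recurrence
  u_1 = v_1
  u_i = v_i − Σ_{j<i} ((v_i · u_j) / (u_j · u_j)) · u_j.

Step by step this gives:
  u_1 = (0, 2, -3)
  u_2 = (-3, 15/13, 10/13)
  u_3 = (-75/71, -135/71, -90/71)

Orthogonality check:
  u_2 · u_1 = 0 (should be 0)
  u_3 · u_1 = 0 (should be 0)
  u_3 · u_2 = 0 (should be 0)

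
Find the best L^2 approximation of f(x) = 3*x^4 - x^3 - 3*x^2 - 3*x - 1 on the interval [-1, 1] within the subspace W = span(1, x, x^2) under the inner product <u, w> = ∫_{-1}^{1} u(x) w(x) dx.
g(x) = -3*x^2/7 - 18*x/5 - 44/35

The best approximation g ∈ W is the orthogonal projection of f onto W. Writing g = a_0 + a_1 x + a_2 x^2, the coefficients solve the normal equations G · a = b where
  G_{ij} = <φ_i, φ_j> and b_i = <f, φ_i>, with φ_0 = 1, φ_1 = x, φ_2 = x^2.
G =
  [2, 0, 2/3]
  [0, 2/3, 0]
  [2/3, 0, 2/5],
b = (-14/5, -12/5, -106/105).
Solving gives a_0 = -44/35, a_1 = -18/5, a_2 = -3/7, so
  g(x) = -3*x^2/7 - 18*x/5 - 44/35.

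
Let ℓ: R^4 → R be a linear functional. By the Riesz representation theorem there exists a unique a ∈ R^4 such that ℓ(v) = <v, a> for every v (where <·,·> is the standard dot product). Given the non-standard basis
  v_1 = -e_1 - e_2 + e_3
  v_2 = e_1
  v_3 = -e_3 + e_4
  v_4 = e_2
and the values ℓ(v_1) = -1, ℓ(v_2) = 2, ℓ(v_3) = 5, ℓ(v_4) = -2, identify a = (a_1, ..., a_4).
a = (2, -2, -1, 4)

Write a = (a_1, ..., a_4) in the standard basis. For each basis vector v_i, ℓ(v_i) = <v_i, a> is a linear equation in the a_j's. Collect the n equations into a matrix system V a = ℓ, where row i of V is v_i (expressed in the standard basis). Since V is invertible (lower-triangular with 1s on the diagonal, up to permutation), solve by back-substitution:
  V =
[[-1, -1, 1, 0],
 [1, 0, 0, 0],
 [0, 0, -1, 1],
 [0, 1, 0, 0]]
  V a = (-1, 2, 5, -2)
Solving gives a = (2, -2, -1, 4).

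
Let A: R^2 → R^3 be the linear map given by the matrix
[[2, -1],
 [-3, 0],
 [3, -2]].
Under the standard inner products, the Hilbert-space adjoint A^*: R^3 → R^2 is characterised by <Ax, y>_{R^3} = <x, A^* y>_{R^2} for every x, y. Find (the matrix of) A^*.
A^* = A^T =
[[2, -3, 3],
 [-1, 0, -2]]

For real matrices with standard dot products, the defining identity <Ax, y> = <x, A^* y> gives (Ax)^T y = x^T (A^*) y, i.e. x^T A^T y = x^T (A^*) y. Since this holds for all x, y, we must have A^* = A^T. Therefore
A^* =
[[2, -3, 3],
 [-1, 0, -2]].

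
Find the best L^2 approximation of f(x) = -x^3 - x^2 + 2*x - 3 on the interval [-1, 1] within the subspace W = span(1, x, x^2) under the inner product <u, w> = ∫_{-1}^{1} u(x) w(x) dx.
g(x) = -x^2 + 7*x/5 - 3

The best approximation g ∈ W is the orthogonal projection of f onto W. Writing g = a_0 + a_1 x + a_2 x^2, the coefficients solve the normal equations G · a = b where
  G_{ij} = <φ_i, φ_j> and b_i = <f, φ_i>, with φ_0 = 1, φ_1 = x, φ_2 = x^2.
G =
  [2, 0, 2/3]
  [0, 2/3, 0]
  [2/3, 0, 2/5],
b = (-20/3, 14/15, -12/5).
Solving gives a_0 = -3, a_1 = 7/5, a_2 = -1, so
  g(x) = -x^2 + 7*x/5 - 3.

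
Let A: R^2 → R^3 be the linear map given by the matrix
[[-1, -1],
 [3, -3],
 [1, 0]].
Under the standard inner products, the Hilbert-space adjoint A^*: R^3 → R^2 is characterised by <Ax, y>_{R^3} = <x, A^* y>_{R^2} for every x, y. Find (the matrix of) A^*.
A^* = A^T =
[[-1, 3, 1],
 [-1, -3, 0]]

For real matrices with standard dot products, the defining identity <Ax, y> = <x, A^* y> gives (Ax)^T y = x^T (A^*) y, i.e. x^T A^T y = x^T (A^*) y. Since this holds for all x, y, we must have A^* = A^T. Therefore
A^* =
[[-1, 3, 1],
 [-1, -3, 0]].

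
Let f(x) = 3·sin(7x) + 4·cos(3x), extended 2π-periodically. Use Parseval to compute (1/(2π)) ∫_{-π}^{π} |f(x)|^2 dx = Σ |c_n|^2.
Σ |c_n|^2 = 25/2

Expand |f|^2 and use orthogonality of {sin(nx), cos(mx)} on [-π, π]:
  ∫_{-π}^{π} sin(nx)^2 dx = π, ∫ cos(mx)^2 dx = π, and cross terms integrate to 0.
So ∫_{-π}^{π} f(x)^2 dx = 3^2 · π + 4^2 · π = (9 + 16)π.
Divide by 2π: (9 + 16)/2 = 25/2.
By Parseval, this equals Σ |c_n|^2.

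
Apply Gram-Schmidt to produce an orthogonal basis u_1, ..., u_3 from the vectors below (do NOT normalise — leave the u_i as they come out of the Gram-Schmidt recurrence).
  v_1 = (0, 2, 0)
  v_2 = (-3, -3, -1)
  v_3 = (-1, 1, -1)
Orthogonal basis:
  u_1 = (0, 2, 0)
  u_2 = (-3, 0, -1)
  u_3 = (1/5, 0, -3/5)

Apply the Gram-Schmidt recurrence
  u_1 = v_1
  u_i = v_i − Σ_{j<i} ((v_i · u_j) / (u_j · u_j)) · u_j.

Step by step this gives:
  u_1 = (0, 2, 0)
  u_2 = (-3, 0, -1)
  u_3 = (1/5, 0, -3/5)

Orthogonality check:
  u_2 · u_1 = 0 (should be 0)
  u_3 · u_1 = 0 (should be 0)
  u_3 · u_2 = 0 (should be 0)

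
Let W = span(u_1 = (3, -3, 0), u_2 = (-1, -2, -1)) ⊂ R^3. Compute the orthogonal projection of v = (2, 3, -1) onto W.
proj_W(v) = (14/11, 25/11, 13/11)

Set up U = [u_1 | ... | u_2] ∈ R^(3×2). The projector onto W = col(U) is P = U (U^T U)^(-1) U^T.
Compute U^T U =
  [18, 3]
  [3, 6],
and U^T v = (-3, -7).
Solve U^T U · c = U^T v for the coefficients: c = (1/33, -13/11). The projection is proj_W(v) = U c.
Check: (v - proj_W(v)) · u_1 = 0  (should be 0).
Check: (v - proj_W(v)) · u_2 = 0  (should be 0).
Result: proj_W(v) = (14/11, 25/11, 13/11).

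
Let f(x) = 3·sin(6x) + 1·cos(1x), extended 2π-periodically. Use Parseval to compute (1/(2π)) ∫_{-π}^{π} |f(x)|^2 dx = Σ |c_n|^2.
Σ |c_n|^2 = 5

Expand |f|^2 and use orthogonality of {sin(nx), cos(mx)} on [-π, π]:
  ∫_{-π}^{π} sin(nx)^2 dx = π, ∫ cos(mx)^2 dx = π, and cross terms integrate to 0.
So ∫_{-π}^{π} f(x)^2 dx = 3^2 · π + 1^2 · π = (9 + 1)π.
Divide by 2π: (9 + 1)/2 = 5.
By Parseval, this equals Σ |c_n|^2.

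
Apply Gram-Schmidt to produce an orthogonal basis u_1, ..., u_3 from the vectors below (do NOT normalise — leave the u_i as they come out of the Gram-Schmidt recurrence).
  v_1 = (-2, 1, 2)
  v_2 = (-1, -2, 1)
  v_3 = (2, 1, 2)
Orthogonal basis:
  u_1 = (-2, 1, 2)
  u_2 = (-5/9, -20/9, 5/9)
  u_3 = (2, 0, 2)

Apply the Gram-Schmidt recurrence
  u_1 = v_1
  u_i = v_i − Σ_{j<i} ((v_i · u_j) / (u_j · u_j)) · u_j.

Step by step this gives:
  u_1 = (-2, 1, 2)
  u_2 = (-5/9, -20/9, 5/9)
  u_3 = (2, 0, 2)

Orthogonality check:
  u_2 · u_1 = 0 (should be 0)
  u_3 · u_1 = 0 (should be 0)
  u_3 · u_2 = 0 (should be 0)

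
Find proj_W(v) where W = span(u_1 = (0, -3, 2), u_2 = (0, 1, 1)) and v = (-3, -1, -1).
proj_W(v) = (0, -1, -1)

Set up U = [u_1 | ... | u_2] ∈ R^(3×2). The projector onto W = col(U) is P = U (U^T U)^(-1) U^T.
Compute U^T U =
  [13, -1]
  [-1, 2],
and U^T v = (1, -2).
Solve U^T U · c = U^T v for the coefficients: c = (0, -1). The projection is proj_W(v) = U c.
Check: (v - proj_W(v)) · u_1 = 0  (should be 0).
Check: (v - proj_W(v)) · u_2 = 0  (should be 0).
Result: proj_W(v) = (0, -1, -1).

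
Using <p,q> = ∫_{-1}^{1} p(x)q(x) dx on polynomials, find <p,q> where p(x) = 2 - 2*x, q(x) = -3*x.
<p,q> = 4

Expand the product: p(x)·q(x) = 6*x^2 - 6*x.
∫_{-1}^{1} of each monomial x^k gives [2/(k+1) if k even, 0 if k odd]. Integrating term-by-term (or equivalently evaluating the antiderivative F(x) = 2*x^3 - 3*x^2 at the endpoints):
  F(1) − F(−1) = -1 − (-5) = 4.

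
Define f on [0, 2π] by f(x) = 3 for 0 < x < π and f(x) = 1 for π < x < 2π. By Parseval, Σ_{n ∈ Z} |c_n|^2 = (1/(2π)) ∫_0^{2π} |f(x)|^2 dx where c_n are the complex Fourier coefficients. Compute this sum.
Σ |c_n|^2 = 5

Parseval equates the L^2 energy of f (normalised by 1/(2π)) with the ℓ^2 sum of its Fourier coefficients: (1/(2π)) ∫_0^{2π} |f|^2 = Σ |c_n|^2.
Compute the left side: (1/(2π)) [∫_0^π 3^2 dx + ∫_π^{2π} 1^2 dx] = (1/(2π)) · (9π + 1π) = (9 + 1)/2 = 5.
So Σ_{n ∈ Z} |c_n|^2 = 5.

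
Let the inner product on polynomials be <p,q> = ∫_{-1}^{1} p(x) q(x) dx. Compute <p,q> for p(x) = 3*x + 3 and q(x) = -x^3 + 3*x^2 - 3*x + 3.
<p,q> = 84/5

Expand the product: p(x)·q(x) = -3*x^4 + 6*x^3 + 9.
∫_{-1}^{1} of each monomial x^k gives [2/(k+1) if k even, 0 if k odd]. Integrating term-by-term (or equivalently evaluating the antiderivative F(x) = -3*x^5/5 + 3*x^4/2 + 9*x at the endpoints):
  F(1) − F(−1) = 99/10 − (-69/10) = 84/5.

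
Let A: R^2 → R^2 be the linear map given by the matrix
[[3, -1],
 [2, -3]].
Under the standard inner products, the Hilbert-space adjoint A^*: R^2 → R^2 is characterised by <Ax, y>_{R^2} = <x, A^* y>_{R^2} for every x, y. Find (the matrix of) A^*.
A^* = A^T =
[[3, 2],
 [-1, -3]]

For real matrices with standard dot products, the defining identity <Ax, y> = <x, A^* y> gives (Ax)^T y = x^T (A^*) y, i.e. x^T A^T y = x^T (A^*) y. Since this holds for all x, y, we must have A^* = A^T. Therefore
A^* =
[[3, 2],
 [-1, -3]].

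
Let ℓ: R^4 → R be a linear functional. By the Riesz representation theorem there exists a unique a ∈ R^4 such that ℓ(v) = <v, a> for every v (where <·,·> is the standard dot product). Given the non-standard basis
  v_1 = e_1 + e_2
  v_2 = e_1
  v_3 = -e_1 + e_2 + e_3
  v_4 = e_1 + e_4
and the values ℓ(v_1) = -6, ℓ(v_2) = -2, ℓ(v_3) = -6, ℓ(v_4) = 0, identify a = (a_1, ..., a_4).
a = (-2, -4, -4, 2)

Write a = (a_1, ..., a_4) in the standard basis. For each basis vector v_i, ℓ(v_i) = <v_i, a> is a linear equation in the a_j's. Collect the n equations into a matrix system V a = ℓ, where row i of V is v_i (expressed in the standard basis). Since V is invertible (lower-triangular with 1s on the diagonal, up to permutation), solve by back-substitution:
  V =
[[1, 1, 0, 0],
 [1, 0, 0, 0],
 [-1, 1, 1, 0],
 [1, 0, 0, 1]]
  V a = (-6, -2, -6, 0)
Solving gives a = (-2, -4, -4, 2).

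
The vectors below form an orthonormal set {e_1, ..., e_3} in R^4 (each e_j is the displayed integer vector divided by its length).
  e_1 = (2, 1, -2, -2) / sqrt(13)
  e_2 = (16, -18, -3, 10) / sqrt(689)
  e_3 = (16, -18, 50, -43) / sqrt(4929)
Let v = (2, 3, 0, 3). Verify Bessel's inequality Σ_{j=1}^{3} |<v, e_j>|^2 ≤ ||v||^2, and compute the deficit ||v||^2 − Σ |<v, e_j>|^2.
Σ |<v, e_j>|^2 = 446/93; ||v||^2 = 22; deficit = 1600/93

Write each e_j = u_j / sqrt(<u_j, u_j>) where u_j is the displayed integer vector. Then <v, e_j> = <v, u_j> / sqrt(<u_j, u_j>), so |<v, e_j>|^2 = <v, u_j>^2 / <u_j, u_j>.
Coefficients: <v, e_1> = 1/sqrt(13), <v, e_2> = 8/sqrt(689), <v, e_3> = -151/sqrt(4929).
Square and sum: Σ |<v, e_j>|^2 = 446/93.
Compute ||v||^2 = v·v = 22.
Deficit = 22 − 446/93 = 1600/93 ≥ 0, confirming Bessel's inequality. (The deficit equals ||v − Σ <v,e_j> e_j||^2, the squared distance from v to span{e_j}.)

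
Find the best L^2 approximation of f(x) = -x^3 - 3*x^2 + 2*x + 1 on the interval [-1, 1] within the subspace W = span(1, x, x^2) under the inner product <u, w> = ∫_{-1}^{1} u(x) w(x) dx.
g(x) = -3*x^2 + 7*x/5 + 1

The best approximation g ∈ W is the orthogonal projection of f onto W. Writing g = a_0 + a_1 x + a_2 x^2, the coefficients solve the normal equations G · a = b where
  G_{ij} = <φ_i, φ_j> and b_i = <f, φ_i>, with φ_0 = 1, φ_1 = x, φ_2 = x^2.
G =
  [2, 0, 2/3]
  [0, 2/3, 0]
  [2/3, 0, 2/5],
b = (0, 14/15, -8/15).
Solving gives a_0 = 1, a_1 = 7/5, a_2 = -3, so
  g(x) = -3*x^2 + 7*x/5 + 1.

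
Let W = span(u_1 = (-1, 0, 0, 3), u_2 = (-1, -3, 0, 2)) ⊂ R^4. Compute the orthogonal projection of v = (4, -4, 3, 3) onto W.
proj_W(v) = (-11/13, -45/13, 0, 18/13)

Set up U = [u_1 | ... | u_2] ∈ R^(4×2). The projector onto W = col(U) is P = U (U^T U)^(-1) U^T.
Compute U^T U =
  [10, 7]
  [7, 14],
and U^T v = (5, 14).
Solve U^T U · c = U^T v for the coefficients: c = (-4/13, 15/13). The projection is proj_W(v) = U c.
Check: (v - proj_W(v)) · u_1 = 0  (should be 0).
Check: (v - proj_W(v)) · u_2 = 0  (should be 0).
Result: proj_W(v) = (-11/13, -45/13, 0, 18/13).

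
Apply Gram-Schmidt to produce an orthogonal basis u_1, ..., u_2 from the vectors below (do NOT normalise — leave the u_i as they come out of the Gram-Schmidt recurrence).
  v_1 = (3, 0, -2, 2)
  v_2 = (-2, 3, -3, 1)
Orthogonal basis:
  u_1 = (3, 0, -2, 2)
  u_2 = (-40/17, 3, -47/17, 13/17)

Apply the Gram-Schmidt recurrence
  u_1 = v_1
  u_i = v_i − Σ_{j<i} ((v_i · u_j) / (u_j · u_j)) · u_j.

Step by step this gives:
  u_1 = (3, 0, -2, 2)
  u_2 = (-40/17, 3, -47/17, 13/17)

Orthogonality check:
  u_2 · u_1 = 0 (should be 0)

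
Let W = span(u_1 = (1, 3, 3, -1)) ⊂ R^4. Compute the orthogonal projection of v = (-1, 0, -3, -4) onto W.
proj_W(v) = (-3/10, -9/10, -9/10, 3/10)

Set up U = [u_1 | ... | u_1] ∈ R^(4×1). The projector onto W = col(U) is P = U (U^T U)^(-1) U^T.
Compute U^T U =
  [20],
and U^T v = (-6).
Solve U^T U · c = U^T v for the coefficients: c = (-3/10). The projection is proj_W(v) = U c.
Check: (v - proj_W(v)) · u_1 = 0  (should be 0).
Result: proj_W(v) = (-3/10, -9/10, -9/10, 3/10).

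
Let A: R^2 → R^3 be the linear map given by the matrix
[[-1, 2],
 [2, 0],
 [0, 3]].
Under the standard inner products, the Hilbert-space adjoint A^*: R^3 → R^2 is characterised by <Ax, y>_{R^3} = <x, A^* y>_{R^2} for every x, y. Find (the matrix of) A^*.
A^* = A^T =
[[-1, 2, 0],
 [2, 0, 3]]

For real matrices with standard dot products, the defining identity <Ax, y> = <x, A^* y> gives (Ax)^T y = x^T (A^*) y, i.e. x^T A^T y = x^T (A^*) y. Since this holds for all x, y, we must have A^* = A^T. Therefore
A^* =
[[-1, 2, 0],
 [2, 0, 3]].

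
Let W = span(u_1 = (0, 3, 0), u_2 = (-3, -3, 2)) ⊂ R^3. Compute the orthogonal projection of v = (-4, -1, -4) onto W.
proj_W(v) = (-12/13, -1, 8/13)

Set up U = [u_1 | ... | u_2] ∈ R^(3×2). The projector onto W = col(U) is P = U (U^T U)^(-1) U^T.
Compute U^T U =
  [9, -9]
  [-9, 22],
and U^T v = (-3, 7).
Solve U^T U · c = U^T v for the coefficients: c = (-1/39, 4/13). The projection is proj_W(v) = U c.
Check: (v - proj_W(v)) · u_1 = 0  (should be 0).
Check: (v - proj_W(v)) · u_2 = 0  (should be 0).
Result: proj_W(v) = (-12/13, -1, 8/13).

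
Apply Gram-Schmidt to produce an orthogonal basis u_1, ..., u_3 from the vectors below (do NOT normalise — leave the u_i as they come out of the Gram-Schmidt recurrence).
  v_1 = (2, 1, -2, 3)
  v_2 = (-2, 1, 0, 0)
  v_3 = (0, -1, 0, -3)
Orthogonal basis:
  u_1 = (2, 1, -2, 3)
  u_2 = (-5/3, 7/6, -1/3, 1/2)
  u_3 = (10/81, 20/81, -106/81, -28/27)

Apply the Gram-Schmidt recurrence
  u_1 = v_1
  u_i = v_i − Σ_{j<i} ((v_i · u_j) / (u_j · u_j)) · u_j.

Step by step this gives:
  u_1 = (2, 1, -2, 3)
  u_2 = (-5/3, 7/6, -1/3, 1/2)
  u_3 = (10/81, 20/81, -106/81, -28/27)

Orthogonality check:
  u_2 · u_1 = 0 (should be 0)
  u_3 · u_1 = 0 (should be 0)
  u_3 · u_2 = 0 (should be 0)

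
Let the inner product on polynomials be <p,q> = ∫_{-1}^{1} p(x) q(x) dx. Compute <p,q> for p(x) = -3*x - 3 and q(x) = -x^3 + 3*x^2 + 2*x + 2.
<p,q> = -104/5

Expand the product: p(x)·q(x) = 3*x^4 - 6*x^3 - 15*x^2 - 12*x - 6.
∫_{-1}^{1} of each monomial x^k gives [2/(k+1) if k even, 0 if k odd]. Integrating term-by-term (or equivalently evaluating the antiderivative F(x) = 3*x^5/5 - 3*x^4/2 - 5*x^3 - 6*x^2 - 6*x at the endpoints):
  F(1) − F(−1) = -179/10 − (29/10) = -104/5.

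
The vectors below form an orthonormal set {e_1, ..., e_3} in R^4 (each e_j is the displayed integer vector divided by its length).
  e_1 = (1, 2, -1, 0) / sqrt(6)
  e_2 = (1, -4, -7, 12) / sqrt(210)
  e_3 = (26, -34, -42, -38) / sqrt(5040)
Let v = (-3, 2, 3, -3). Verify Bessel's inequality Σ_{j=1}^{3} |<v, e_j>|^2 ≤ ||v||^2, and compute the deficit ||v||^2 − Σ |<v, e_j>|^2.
Σ |<v, e_j>|^2 = 995/36; ||v||^2 = 31; deficit = 121/36

Write each e_j = u_j / sqrt(<u_j, u_j>) where u_j is the displayed integer vector. Then <v, e_j> = <v, u_j> / sqrt(<u_j, u_j>), so |<v, e_j>|^2 = <v, u_j>^2 / <u_j, u_j>.
Coefficients: <v, e_1> = -2/sqrt(6), <v, e_2> = -68/sqrt(210), <v, e_3> = -158/sqrt(5040).
Square and sum: Σ |<v, e_j>|^2 = 995/36.
Compute ||v||^2 = v·v = 31.
Deficit = 31 − 995/36 = 121/36 ≥ 0, confirming Bessel's inequality. (The deficit equals ||v − Σ <v,e_j> e_j||^2, the squared distance from v to span{e_j}.)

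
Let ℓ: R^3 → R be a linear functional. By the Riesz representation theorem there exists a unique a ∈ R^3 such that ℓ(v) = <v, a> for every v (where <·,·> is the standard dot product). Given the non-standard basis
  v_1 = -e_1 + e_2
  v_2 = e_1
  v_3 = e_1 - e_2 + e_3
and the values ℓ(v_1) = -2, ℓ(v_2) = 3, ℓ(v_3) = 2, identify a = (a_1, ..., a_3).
a = (3, 1, 0)

Write a = (a_1, ..., a_3) in the standard basis. For each basis vector v_i, ℓ(v_i) = <v_i, a> is a linear equation in the a_j's. Collect the n equations into a matrix system V a = ℓ, where row i of V is v_i (expressed in the standard basis). Since V is invertible (lower-triangular with 1s on the diagonal, up to permutation), solve by back-substitution:
  V =
[[-1, 1, 0],
 [1, 0, 0],
 [1, -1, 1]]
  V a = (-2, 3, 2)
Solving gives a = (3, 1, 0).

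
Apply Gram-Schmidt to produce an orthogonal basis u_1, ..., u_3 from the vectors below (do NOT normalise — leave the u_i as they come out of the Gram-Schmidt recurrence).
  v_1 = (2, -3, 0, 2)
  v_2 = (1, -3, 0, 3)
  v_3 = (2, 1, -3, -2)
Orthogonal basis:
  u_1 = (2, -3, 0, 2)
  u_2 = (-1, 0, 0, 1)
  u_3 = (6/17, 8/17, -3, 6/17)

Apply the Gram-Schmidt recurrence
  u_1 = v_1
  u_i = v_i − Σ_{j<i} ((v_i · u_j) / (u_j · u_j)) · u_j.

Step by step this gives:
  u_1 = (2, -3, 0, 2)
  u_2 = (-1, 0, 0, 1)
  u_3 = (6/17, 8/17, -3, 6/17)

Orthogonality check:
  u_2 · u_1 = 0 (should be 0)
  u_3 · u_1 = 0 (should be 0)
  u_3 · u_2 = 0 (should be 0)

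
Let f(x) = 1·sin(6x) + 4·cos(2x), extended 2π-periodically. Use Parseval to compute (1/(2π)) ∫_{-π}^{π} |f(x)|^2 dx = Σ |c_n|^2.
Σ |c_n|^2 = 17/2

Expand |f|^2 and use orthogonality of {sin(nx), cos(mx)} on [-π, π]:
  ∫_{-π}^{π} sin(nx)^2 dx = π, ∫ cos(mx)^2 dx = π, and cross terms integrate to 0.
So ∫_{-π}^{π} f(x)^2 dx = 1^2 · π + 4^2 · π = (1 + 16)π.
Divide by 2π: (1 + 16)/2 = 17/2.
By Parseval, this equals Σ |c_n|^2.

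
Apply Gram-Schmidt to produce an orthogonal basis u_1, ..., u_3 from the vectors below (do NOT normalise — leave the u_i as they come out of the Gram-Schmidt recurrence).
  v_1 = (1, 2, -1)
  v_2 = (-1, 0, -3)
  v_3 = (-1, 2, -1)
Orthogonal basis:
  u_1 = (1, 2, -1)
  u_2 = (-4/3, -2/3, -8/3)
  u_3 = (-9/7, 6/7, 3/7)

Apply the Gram-Schmidt recurrence
  u_1 = v_1
  u_i = v_i − Σ_{j<i} ((v_i · u_j) / (u_j · u_j)) · u_j.

Step by step this gives:
  u_1 = (1, 2, -1)
  u_2 = (-4/3, -2/3, -8/3)
  u_3 = (-9/7, 6/7, 3/7)

Orthogonality check:
  u_2 · u_1 = 0 (should be 0)
  u_3 · u_1 = 0 (should be 0)
  u_3 · u_2 = 0 (should be 0)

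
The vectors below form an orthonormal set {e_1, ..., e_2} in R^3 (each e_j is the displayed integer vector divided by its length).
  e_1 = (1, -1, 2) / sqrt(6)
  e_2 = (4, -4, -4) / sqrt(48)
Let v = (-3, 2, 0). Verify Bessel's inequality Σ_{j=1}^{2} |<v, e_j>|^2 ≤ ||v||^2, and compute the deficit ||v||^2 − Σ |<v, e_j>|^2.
Σ |<v, e_j>|^2 = 25/2; ||v||^2 = 13; deficit = 1/2

Write each e_j = u_j / sqrt(<u_j, u_j>) where u_j is the displayed integer vector. Then <v, e_j> = <v, u_j> / sqrt(<u_j, u_j>), so |<v, e_j>|^2 = <v, u_j>^2 / <u_j, u_j>.
Coefficients: <v, e_1> = -5/sqrt(6), <v, e_2> = -20/sqrt(48).
Square and sum: Σ |<v, e_j>|^2 = 25/2.
Compute ||v||^2 = v·v = 13.
Deficit = 13 − 25/2 = 1/2 ≥ 0, confirming Bessel's inequality. (The deficit equals ||v − Σ <v,e_j> e_j||^2, the squared distance from v to span{e_j}.)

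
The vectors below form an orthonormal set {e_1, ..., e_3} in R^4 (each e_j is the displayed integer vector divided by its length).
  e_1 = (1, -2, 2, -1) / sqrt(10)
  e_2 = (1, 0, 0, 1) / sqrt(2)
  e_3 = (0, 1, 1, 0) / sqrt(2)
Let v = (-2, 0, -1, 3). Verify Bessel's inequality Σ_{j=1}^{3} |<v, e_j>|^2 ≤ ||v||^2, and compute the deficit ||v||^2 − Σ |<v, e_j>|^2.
Σ |<v, e_j>|^2 = 59/10; ||v||^2 = 14; deficit = 81/10

Write each e_j = u_j / sqrt(<u_j, u_j>) where u_j is the displayed integer vector. Then <v, e_j> = <v, u_j> / sqrt(<u_j, u_j>), so |<v, e_j>|^2 = <v, u_j>^2 / <u_j, u_j>.
Coefficients: <v, e_1> = -7/sqrt(10), <v, e_2> = 1/sqrt(2), <v, e_3> = -1/sqrt(2).
Square and sum: Σ |<v, e_j>|^2 = 59/10.
Compute ||v||^2 = v·v = 14.
Deficit = 14 − 59/10 = 81/10 ≥ 0, confirming Bessel's inequality. (The deficit equals ||v − Σ <v,e_j> e_j||^2, the squared distance from v to span{e_j}.)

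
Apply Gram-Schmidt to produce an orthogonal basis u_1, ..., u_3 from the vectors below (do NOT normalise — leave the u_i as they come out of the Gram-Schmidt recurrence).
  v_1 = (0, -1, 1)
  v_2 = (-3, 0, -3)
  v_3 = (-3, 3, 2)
Orthogonal basis:
  u_1 = (0, -1, 1)
  u_2 = (-3, -3/2, -3/2)
  u_3 = (-8/3, 8/3, 8/3)

Apply the Gram-Schmidt recurrence
  u_1 = v_1
  u_i = v_i − Σ_{j<i} ((v_i · u_j) / (u_j · u_j)) · u_j.

Step by step this gives:
  u_1 = (0, -1, 1)
  u_2 = (-3, -3/2, -3/2)
  u_3 = (-8/3, 8/3, 8/3)

Orthogonality check:
  u_2 · u_1 = 0 (should be 0)
  u_3 · u_1 = 0 (should be 0)
  u_3 · u_2 = 0 (should be 0)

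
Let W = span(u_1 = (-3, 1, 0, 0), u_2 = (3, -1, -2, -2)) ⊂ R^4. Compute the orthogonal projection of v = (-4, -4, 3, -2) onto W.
proj_W(v) = (-12/5, 4/5, 1/2, 1/2)

Set up U = [u_1 | ... | u_2] ∈ R^(4×2). The projector onto W = col(U) is P = U (U^T U)^(-1) U^T.
Compute U^T U =
  [10, -10]
  [-10, 18],
and U^T v = (8, -10).
Solve U^T U · c = U^T v for the coefficients: c = (11/20, -1/4). The projection is proj_W(v) = U c.
Check: (v - proj_W(v)) · u_1 = 0  (should be 0).
Check: (v - proj_W(v)) · u_2 = 0  (should be 0).
Result: proj_W(v) = (-12/5, 4/5, 1/2, 1/2).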